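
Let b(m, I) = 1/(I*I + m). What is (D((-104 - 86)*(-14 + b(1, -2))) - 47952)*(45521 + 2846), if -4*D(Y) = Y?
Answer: -4701997905/2 ≈ -2.3510e+9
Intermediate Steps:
b(m, I) = 1/(m + I²) (b(m, I) = 1/(I² + m) = 1/(m + I²))
D(Y) = -Y/4
(D((-104 - 86)*(-14 + b(1, -2))) - 47952)*(45521 + 2846) = (-(-104 - 86)*(-14 + 1/(1 + (-2)²))/4 - 47952)*(45521 + 2846) = (-(-95)*(-14 + 1/(1 + 4))/2 - 47952)*48367 = (-(-95)*(-14 + 1/5)/2 - 47952)*48367 = (-(-95)*(-14 + ⅕)/2 - 47952)*48367 = (-(-95)*(-69)/(2*5) - 47952)*48367 = (-¼*2622 - 47952)*48367 = (-1311/2 - 47952)*48367 = -97215/2*48367 = -4701997905/2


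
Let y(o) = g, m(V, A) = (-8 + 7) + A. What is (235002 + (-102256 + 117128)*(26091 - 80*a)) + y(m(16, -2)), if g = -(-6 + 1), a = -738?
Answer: 1266303239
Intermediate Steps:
m(V, A) = -1 + A
g = 5 (g = -1*(-5) = 5)
y(o) = 5
(235002 + (-102256 + 117128)*(26091 - 80*a)) + y(m(16, -2)) = (235002 + (-102256 + 117128)*(26091 - 80*(-738))) + 5 = (235002 + 14872*(26091 + 59040)) + 5 = (235002 + 14872*85131) + 5 = (235002 + 1266068232) + 5 = 1266303234 + 5 = 1266303239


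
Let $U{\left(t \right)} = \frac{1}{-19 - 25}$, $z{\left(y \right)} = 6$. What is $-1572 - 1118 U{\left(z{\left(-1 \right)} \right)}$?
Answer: $- \frac{34025}{22} \approx -1546.6$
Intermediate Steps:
$U{\left(t \right)} = - \frac{1}{44}$ ($U{\left(t \right)} = \frac{1}{-44} = - \frac{1}{44}$)
$-1572 - 1118 U{\left(z{\left(-1 \right)} \right)} = -1572 - - \frac{559}{22} = -1572 + \frac{559}{22} = - \frac{34025}{22}$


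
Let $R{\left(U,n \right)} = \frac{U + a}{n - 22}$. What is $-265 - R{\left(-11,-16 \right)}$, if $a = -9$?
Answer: $- \frac{5045}{19} \approx -265.53$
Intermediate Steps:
$R{\left(U,n \right)} = \frac{-9 + U}{-22 + n}$ ($R{\left(U,n \right)} = \frac{U - 9}{n - 22} = \frac{-9 + U}{-22 + n}$)
$-265 - R{\left(-11,-16 \right)} = -265 - \frac{-9 - 11}{-22 - 16} = -265 - \frac{1}{-38} \left(-20\right) = -265 - \left(- \frac{1}{38}\right) \left(-20\right) = -265 - \frac{10}{19} = - \frac{5045}{19}$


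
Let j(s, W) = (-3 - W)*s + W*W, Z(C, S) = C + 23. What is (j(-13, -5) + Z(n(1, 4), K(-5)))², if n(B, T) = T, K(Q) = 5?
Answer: 676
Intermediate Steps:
Z(C, S) = 23 + C
j(s, W) = W² + s*(-3 - W) (j(s, W) = s*(-3 - W) + W² = W² + s*(-3 - W))
(j(-13, -5) + Z(n(1, 4), K(-5)))² = (((-5)² - 3*(-13) - 1*(-5)*(-13)) + (23 + 4))² = ((25 + 39 - 65) + 27)² = (-1 + 27)² = 26² = 676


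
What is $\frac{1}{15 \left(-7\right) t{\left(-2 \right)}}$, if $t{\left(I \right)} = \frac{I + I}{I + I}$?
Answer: $- \frac{1}{105} \approx -0.0095238$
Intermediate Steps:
$t{\left(I \right)} = 1$ ($t{\left(I \right)} = \frac{2 I}{2 I} = 2 I \frac{1}{2 I} = 1$)
$\frac{1}{15 \left(-7\right) t{\left(-2 \right)}} = \frac{1}{15 \left(-7\right) 1} = \frac{1}{\left(-105\right) 1} = \frac{1}{-105} = - \frac{1}{105}$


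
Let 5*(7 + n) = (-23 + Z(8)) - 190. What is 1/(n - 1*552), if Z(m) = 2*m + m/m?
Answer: -5/2991 ≈ -0.0016717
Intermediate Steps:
Z(m) = 1 + 2*m (Z(m) = 2*m + 1 = 1 + 2*m)
n = -231/5 (n = -7 + ((-23 + (1 + 2*8)) - 190)/5 = -7 + ((-23 + (1 + 16)) - 190)/5 = -7 + ((-23 + 17) - 190)/5 = -7 + (-6 - 190)/5 = -7 + (⅕)*(-196) = -7 - 196/5 = -231/5 ≈ -46.200)
1/(n - 1*552) = 1/(-231/5 - 1*552) = 1/(-231/5 - 552) = 1/(-2991/5) = -5/2991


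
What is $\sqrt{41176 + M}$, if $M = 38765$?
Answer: $\sqrt{79941} \approx 282.74$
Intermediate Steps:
$\sqrt{41176 + M} = \sqrt{41176 + 38765} = \sqrt{79941}$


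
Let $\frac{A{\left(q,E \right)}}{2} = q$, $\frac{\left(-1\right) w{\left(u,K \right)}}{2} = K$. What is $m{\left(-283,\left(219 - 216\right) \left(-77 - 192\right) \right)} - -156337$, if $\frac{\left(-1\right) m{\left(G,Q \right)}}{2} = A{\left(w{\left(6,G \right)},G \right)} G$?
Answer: $797049$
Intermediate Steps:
$w{\left(u,K \right)} = - 2 K$
$A{\left(q,E \right)} = 2 q$
$m{\left(G,Q \right)} = 8 G^{2}$ ($m{\left(G,Q \right)} = - 2 \cdot 2 \left(- 2 G\right) G = - 2 - 4 G G = - 2 \left(- 4 G^{2}\right) = 8 G^{2}$)
$m{\left(-283,\left(219 - 216\right) \left(-77 - 192\right) \right)} - -156337 = 8 \left(-283\right)^{2} - -156337 = 8 \cdot 80089 + 156337 = 640712 + 156337 = 797049$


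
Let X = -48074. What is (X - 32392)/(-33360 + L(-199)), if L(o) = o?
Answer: 80466/33559 ≈ 2.3977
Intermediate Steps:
(X - 32392)/(-33360 + L(-199)) = (-48074 - 32392)/(-33360 - 199) = -80466/(-33559) = -80466*(-1/33559) = 80466/33559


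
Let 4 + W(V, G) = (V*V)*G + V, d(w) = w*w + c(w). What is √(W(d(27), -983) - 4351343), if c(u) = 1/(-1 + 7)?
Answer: I*√18971856617/6 ≈ 22956.0*I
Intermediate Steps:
c(u) = ⅙ (c(u) = 1/6 = ⅙)
d(w) = ⅙ + w² (d(w) = w*w + ⅙ = w² + ⅙ = ⅙ + w²)
W(V, G) = -4 + V + G*V² (W(V, G) = -4 + ((V*V)*G + V) = -4 + (V²*G + V) = -4 + (G*V² + V) = -4 + (V + G*V²) = -4 + V + G*V²)
√(W(d(27), -983) - 4351343) = √((-4 + (⅙ + 27²) - 983*(⅙ + 27²)²) - 4351343) = √((-4 + (⅙ + 729) - 983*(⅙ + 729)²) - 4351343) = √((-4 + 4375/6 - 983*(4375/6)²) - 4351343) = √((-4 + 4375/6 - 983*19140625/36) - 4351343) = √((-4 + 4375/6 - 18815234375/36) - 4351343) = √(-18815208269/36 - 4351343) = √(-18971856617/36) = I*√18971856617/6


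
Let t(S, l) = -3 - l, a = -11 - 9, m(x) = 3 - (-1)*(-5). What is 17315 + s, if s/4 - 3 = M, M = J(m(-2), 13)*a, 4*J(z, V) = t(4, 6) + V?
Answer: 17247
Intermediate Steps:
m(x) = -2 (m(x) = 3 - 1*5 = 3 - 5 = -2)
a = -20
J(z, V) = -9/4 + V/4 (J(z, V) = ((-3 - 1*6) + V)/4 = ((-3 - 6) + V)/4 = (-9 + V)/4 = -9/4 + V/4)
M = -20 (M = (-9/4 + (1/4)*13)*(-20) = (-9/4 + 13/4)*(-20) = 1*(-20) = -20)
s = -68 (s = 12 + 4*(-20) = 12 - 80 = -68)
17315 + s = 17315 - 68 = 17247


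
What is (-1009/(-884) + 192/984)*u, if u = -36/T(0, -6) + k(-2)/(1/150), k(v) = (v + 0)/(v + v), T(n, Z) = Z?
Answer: 3923721/36244 ≈ 108.26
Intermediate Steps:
k(v) = ½ (k(v) = v/((2*v)) = v*(1/(2*v)) = ½)
u = 81 (u = -36/(-6) + 1/(2*(1/150)) = -36*(-⅙) + 1/(2*(1/150)) = 6 + (½)*150 = 6 + 75 = 81)
(-1009/(-884) + 192/984)*u = (-1009/(-884) + 192/984)*81 = (-1009*(-1/884) + 192*(1/984))*81 = (1009/884 + 8/41)*81 = (48441/36244)*81 = 3923721/36244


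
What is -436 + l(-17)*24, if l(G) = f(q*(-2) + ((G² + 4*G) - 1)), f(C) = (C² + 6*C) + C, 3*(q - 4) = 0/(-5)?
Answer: 1113836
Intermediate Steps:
q = 4 (q = 4 + (0/(-5))/3 = 4 + (0*(-⅕))/3 = 4 + (⅓)*0 = 4 + 0 = 4)
f(C) = C² + 7*C
l(G) = (-9 + G² + 4*G)*(-2 + G² + 4*G) (l(G) = (4*(-2) + ((G² + 4*G) - 1))*(7 + (4*(-2) + ((G² + 4*G) - 1))) = (-8 + (-1 + G² + 4*G))*(7 + (-8 + (-1 + G² + 4*G))) = (-9 + G² + 4*G)*(7 + (-9 + G² + 4*G)) = (-9 + G² + 4*G)*(-2 + G² + 4*G))
-436 + l(-17)*24 = -436 + ((-9 + (-17)² + 4*(-17))*(-2 + (-17)² + 4*(-17)))*24 = -436 + ((-9 + 289 - 68)*(-2 + 289 - 68))*24 = -436 + (212*219)*24 = -436 + 46428*24 = -436 + 1114272 = 1113836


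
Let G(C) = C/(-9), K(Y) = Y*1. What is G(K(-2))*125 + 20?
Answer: 430/9 ≈ 47.778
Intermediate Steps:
K(Y) = Y
G(C) = -C/9 (G(C) = C*(-1/9) = -C/9)
G(K(-2))*125 + 20 = -1/9*(-2)*125 + 20 = (2/9)*125 + 20 = 250/9 + 20 = 430/9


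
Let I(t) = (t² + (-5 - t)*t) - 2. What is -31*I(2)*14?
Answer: 5208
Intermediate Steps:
I(t) = -2 + t² + t*(-5 - t) (I(t) = (t² + t*(-5 - t)) - 2 = -2 + t² + t*(-5 - t))
-31*I(2)*14 = -31*(-2 - 5*2)*14 = -31*(-2 - 10)*14 = -31*(-12)*14 = 372*14 = 5208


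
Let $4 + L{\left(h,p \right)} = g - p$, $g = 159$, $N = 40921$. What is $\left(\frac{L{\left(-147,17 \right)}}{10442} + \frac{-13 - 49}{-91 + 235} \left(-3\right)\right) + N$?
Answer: $\frac{222944717}{5448} \approx 40922.0$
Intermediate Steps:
$L{\left(h,p \right)} = 155 - p$ ($L{\left(h,p \right)} = -4 - \left(-159 + p\right) = 155 - p$)
$\left(\frac{L{\left(-147,17 \right)}}{10442} + \frac{-13 - 49}{-91 + 235} \left(-3\right)\right) + N = \left(\frac{155 - 17}{10442} + \frac{-13 - 49}{-91 + 235} \left(-3\right)\right) + 40921 = \left(\left(155 - 17\right) \frac{1}{10442} + - \frac{62}{144} \left(-3\right)\right) + 40921 = \left(138 \cdot \frac{1}{10442} + \left(-62\right) \frac{1}{144} \left(-3\right)\right) + 40921 = \left(\frac{3}{227} - - \frac{31}{24}\right) + 40921 = \left(\frac{3}{227} + \frac{31}{24}\right) + 40921 = \frac{7109}{5448} + 40921 = \frac{222944717}{5448}$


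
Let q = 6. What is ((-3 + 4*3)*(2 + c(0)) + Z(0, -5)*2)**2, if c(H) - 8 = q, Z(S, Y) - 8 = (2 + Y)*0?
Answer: 25600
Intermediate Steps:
Z(S, Y) = 8 (Z(S, Y) = 8 + (2 + Y)*0 = 8 + 0 = 8)
c(H) = 14 (c(H) = 8 + 6 = 14)
((-3 + 4*3)*(2 + c(0)) + Z(0, -5)*2)**2 = ((-3 + 4*3)*(2 + 14) + 8*2)**2 = ((-3 + 12)*16 + 16)**2 = (9*16 + 16)**2 = (144 + 16)**2 = 160**2 = 25600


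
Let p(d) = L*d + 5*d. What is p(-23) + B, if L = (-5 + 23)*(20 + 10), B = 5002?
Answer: -7533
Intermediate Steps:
L = 540 (L = 18*30 = 540)
p(d) = 545*d (p(d) = 540*d + 5*d = 545*d)
p(-23) + B = 545*(-23) + 5002 = -12535 + 5002 = -7533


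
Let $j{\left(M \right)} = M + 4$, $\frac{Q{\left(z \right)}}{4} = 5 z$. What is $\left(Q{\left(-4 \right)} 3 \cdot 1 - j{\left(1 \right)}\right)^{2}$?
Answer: $60025$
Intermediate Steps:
$Q{\left(z \right)} = 20 z$ ($Q{\left(z \right)} = 4 \cdot 5 z = 20 z$)
$j{\left(M \right)} = 4 + M$
$\left(Q{\left(-4 \right)} 3 \cdot 1 - j{\left(1 \right)}\right)^{2} = \left(20 \left(-4\right) 3 \cdot 1 - \left(4 + 1\right)\right)^{2} = \left(\left(-80\right) 3 \cdot 1 - 5\right)^{2} = \left(\left(-240\right) 1 - 5\right)^{2} = \left(-240 - 5\right)^{2} = \left(-245\right)^{2} = 60025$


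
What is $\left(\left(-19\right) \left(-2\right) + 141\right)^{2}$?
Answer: $32041$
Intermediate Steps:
$\left(\left(-19\right) \left(-2\right) + 141\right)^{2} = \left(38 + 141\right)^{2} = 179^{2} = 32041$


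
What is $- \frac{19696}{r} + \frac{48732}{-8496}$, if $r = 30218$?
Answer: $- \frac{68330033}{10697172} \approx -6.3877$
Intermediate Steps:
$- \frac{19696}{r} + \frac{48732}{-8496} = - \frac{19696}{30218} + \frac{48732}{-8496} = \left(-19696\right) \frac{1}{30218} + 48732 \left(- \frac{1}{8496}\right) = - \frac{9848}{15109} - \frac{4061}{708} = - \frac{68330033}{10697172}$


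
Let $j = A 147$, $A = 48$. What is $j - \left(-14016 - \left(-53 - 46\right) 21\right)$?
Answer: $18993$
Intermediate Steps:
$j = 7056$ ($j = 48 \cdot 147 = 7056$)
$j - \left(-14016 - \left(-53 - 46\right) 21\right) = 7056 - \left(-14016 - \left(-53 - 46\right) 21\right) = 7056 - \left(-14016 - \left(-99\right) 21\right) = 7056 - \left(-14016 - -2079\right) = 7056 - \left(-14016 + 2079\right) = 7056 - -11937 = 7056 + 11937 = 18993$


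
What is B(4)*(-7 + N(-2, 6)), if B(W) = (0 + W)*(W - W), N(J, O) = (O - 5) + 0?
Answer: 0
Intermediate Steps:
N(J, O) = -5 + O (N(J, O) = (-5 + O) + 0 = -5 + O)
B(W) = 0 (B(W) = W*0 = 0)
B(4)*(-7 + N(-2, 6)) = 0*(-7 + (-5 + 6)) = 0*(-7 + 1) = 0*(-6) = 0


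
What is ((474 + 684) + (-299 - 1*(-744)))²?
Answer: 2569609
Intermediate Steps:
((474 + 684) + (-299 - 1*(-744)))² = (1158 + (-299 + 744))² = (1158 + 445)² = 1603² = 2569609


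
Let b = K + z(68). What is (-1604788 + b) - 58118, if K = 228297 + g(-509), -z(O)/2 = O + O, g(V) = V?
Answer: -1435390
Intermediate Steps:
z(O) = -4*O (z(O) = -2*(O + O) = -4*O)
K = 227788 (K = 228297 - 509 = 227788)
b = 227516 (b = 227788 - 4*68 = 227788 - 272 = 227516)
(-1604788 + b) - 58118 = (-1604788 + 227516) - 58118 = -1377272 - 58118 = -1435390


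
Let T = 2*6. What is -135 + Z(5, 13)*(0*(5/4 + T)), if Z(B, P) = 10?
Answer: -135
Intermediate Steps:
T = 12
-135 + Z(5, 13)*(0*(5/4 + T)) = -135 + 10*(0*(5/4 + 12)) = -135 + 10*(0*(53/4)) = -135 + 10*0 = -135 + 0 = -135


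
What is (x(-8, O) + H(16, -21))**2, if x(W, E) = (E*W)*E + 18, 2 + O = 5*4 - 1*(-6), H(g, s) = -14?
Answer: 21196816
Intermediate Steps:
O = 24 (O = -2 + (5*4 - 1*(-6)) = -2 + (20 + 6) = -2 + 26 = 24)
x(W, E) = 18 + W*E**2 (x(W, E) = W*E**2 + 18 = 18 + W*E**2)
(x(-8, O) + H(16, -21))**2 = ((18 - 8*24**2) - 14)**2 = ((18 - 8*576) - 14)**2 = ((18 - 4608) - 14)**2 = (-4590 - 14)**2 = (-4604)**2 = 21196816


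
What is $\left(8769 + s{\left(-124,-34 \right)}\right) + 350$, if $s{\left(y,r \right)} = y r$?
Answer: $13335$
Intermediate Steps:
$s{\left(y,r \right)} = r y$
$\left(8769 + s{\left(-124,-34 \right)}\right) + 350 = \left(8769 - -4216\right) + 350 = \left(8769 + 4216\right) + 350 = 12985 + 350 = 13335$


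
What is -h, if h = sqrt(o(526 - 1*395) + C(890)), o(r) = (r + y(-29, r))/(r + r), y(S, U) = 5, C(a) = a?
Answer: -3*sqrt(1698022)/131 ≈ -29.842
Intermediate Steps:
o(r) = (5 + r)/(2*r) (o(r) = (r + 5)/(r + r) = (5 + r)/((2*r)) = (5 + r)*(1/(2*r)) = (5 + r)/(2*r))
h = 3*sqrt(1698022)/131 (h = sqrt((5 + (526 - 1*395))/(2*(526 - 1*395)) + 890) = sqrt((5 + (526 - 395))/(2*(526 - 395)) + 890) = sqrt((1/2)*(5 + 131)/131 + 890) = sqrt((1/2)*(1/131)*136 + 890) = sqrt(68/131 + 890) = sqrt(116658/131) = 3*sqrt(1698022)/131 ≈ 29.842)
-h = -3*sqrt(1698022)/131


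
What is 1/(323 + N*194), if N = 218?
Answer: 1/42615 ≈ 2.3466e-5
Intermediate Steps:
1/(323 + N*194) = 1/(323 + 218*194) = 1/(323 + 42292) = 1/42615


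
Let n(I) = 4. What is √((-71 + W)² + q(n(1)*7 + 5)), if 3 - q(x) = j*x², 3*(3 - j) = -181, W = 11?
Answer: 9*I*√807 ≈ 255.67*I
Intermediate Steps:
j = 190/3 (j = 3 - ⅓*(-181) = 3 + 181/3 = 190/3 ≈ 63.333)
q(x) = 3 - 190*x²/3
√((-71 + W)² + q(n(1)*7 + 5)) = √((-71 + 11)² + (3 - 190*(4*7 + 5)²/3)) = √((-60)² + (3 - 190*(28 + 5)²/3)) = √(3600 + (3 - 190/3*33²)) = √(3600 + (3 - 190/3*1089)) = √(3600 + (3 - 68970)) = √(3600 - 68967) = √(-65367) = 9*I*√807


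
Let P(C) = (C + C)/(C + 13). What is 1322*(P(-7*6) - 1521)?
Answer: -58201050/29 ≈ -2.0069e+6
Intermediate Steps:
P(C) = 2*C/(13 + C) (P(C) = (2*C)/(13 + C) = 2*C/(13 + C))
1322*(P(-7*6) - 1521) = 1322*(2*(-7*6)/(13 - 7*6) - 1521) = 1322*(2*(-42)/(13 - 42) - 1521) = 1322*(2*(-42)/(-29) - 1521) = 1322*(2*(-42)*(-1/29) - 1521) = 1322*(84/29 - 1521) = 1322*(-44025/29) = -58201050/29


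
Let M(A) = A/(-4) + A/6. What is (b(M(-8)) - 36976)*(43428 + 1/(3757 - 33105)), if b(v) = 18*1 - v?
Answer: -35328556895017/22011 ≈ -1.6050e+9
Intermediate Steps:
M(A) = -A/12 (M(A) = A*(-1/4) + A*(1/6) = -A/4 + A/6 = -A/12)
b(v) = 18 - v
(b(M(-8)) - 36976)*(43428 + 1/(3757 - 33105)) = ((18 - (-1)*(-8)/12) - 36976)*(43428 + 1/(3757 - 33105)) = ((18 - 1*2/3) - 36976)*(43428 + 1/(-29348)) = ((18 - 2/3) - 36976)*(43428 - 1/29348) = (52/3 - 36976)*(1274524943/29348) = -110876/3*1274524943/29348 = -35328556895017/22011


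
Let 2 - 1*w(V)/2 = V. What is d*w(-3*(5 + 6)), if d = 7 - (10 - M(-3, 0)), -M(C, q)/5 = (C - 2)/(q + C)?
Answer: -2380/3 ≈ -793.33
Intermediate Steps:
w(V) = 4 - 2*V
M(C, q) = -5*(-2 + C)/(C + q) (M(C, q) = -5*(C - 2)/(q + C) = -5*(-2 + C)/(C + q))
d = -34/3 (d = 7 - (10 - 5*(2 - 1*(-3))/(-3 + 0)) = 7 - (10 - 5*(2 + 3)/(-3)) = 7 - (10 - 5*(-1)*5/3) = 7 - (10 - 1*(-25/3)) = 7 - (10 + 25/3) = 7 - 1*55/3 = 7 - 55/3 = -34/3 ≈ -11.333)
d*w(-3*(5 + 6)) = -34*(4 - (-6)*(5 + 6))/3 = -34*(4 - (-6)*11)/3 = -34*(4 - 2*(-33))/3 = -34*(4 + 66)/3 = -34/3*70 = -2380/3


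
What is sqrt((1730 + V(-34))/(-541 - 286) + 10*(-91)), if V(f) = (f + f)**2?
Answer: 2*I*sqrt(156907537)/827 ≈ 30.293*I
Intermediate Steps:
V(f) = 4*f**2 (V(f) = (2*f)**2 = 4*f**2)
sqrt((1730 + V(-34))/(-541 - 286) + 10*(-91)) = sqrt((1730 + 4*(-34)**2)/(-541 - 286) + 10*(-91)) = sqrt((1730 + 4*1156)/(-827) - 910) = sqrt((1730 + 4624)*(-1/827) - 910) = sqrt(6354*(-1/827) - 910) = sqrt(-6354/827 - 910) = sqrt(-758924/827) = 2*I*sqrt(156907537)/827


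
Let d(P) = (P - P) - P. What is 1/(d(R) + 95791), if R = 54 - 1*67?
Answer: 1/95804 ≈ 1.0438e-5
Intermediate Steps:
R = -13 (R = 54 - 67 = -13)
d(P) = -P (d(P) = 0 - P = -P)
1/(d(R) + 95791) = 1/(-1*(-13) + 95791) = 1/(13 + 95791) = 1/95804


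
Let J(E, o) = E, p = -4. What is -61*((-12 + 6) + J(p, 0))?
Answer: 610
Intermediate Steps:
-61*((-12 + 6) + J(p, 0)) = -61*((-12 + 6) - 4) = -61*(-6 - 4) = -61*(-10) = 610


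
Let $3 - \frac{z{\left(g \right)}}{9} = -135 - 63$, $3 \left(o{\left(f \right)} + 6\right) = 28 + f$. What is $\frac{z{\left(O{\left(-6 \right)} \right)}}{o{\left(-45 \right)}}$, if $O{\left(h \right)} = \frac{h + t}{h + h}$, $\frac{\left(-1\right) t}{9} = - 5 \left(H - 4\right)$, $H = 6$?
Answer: $- \frac{5427}{35} \approx -155.06$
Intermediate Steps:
$o{\left(f \right)} = \frac{10}{3} + \frac{f}{3}$ ($o{\left(f \right)} = -6 + \frac{28 + f}{3} = -6 + \left(\frac{28}{3} + \frac{f}{3}\right) = \frac{10}{3} + \frac{f}{3}$)
$t = 90$ ($t = - 9 \left(- 5 \left(6 - 4\right)\right) = - 9 \left(\left(-5\right) 2\right) = \left(-9\right) \left(-10\right) = 90$)
$O{\left(h \right)} = \frac{90 + h}{2 h}$ ($O{\left(h \right)} = \frac{h + 90}{h + h} = \frac{90 + h}{2 h}$)
$z{\left(g \right)} = 1809$ ($z{\left(g \right)} = 27 - 9 \left(-135 - 63\right) = 27 - -1782 = 27 + 1782 = 1809$)
$\frac{z{\left(O{\left(-6 \right)} \right)}}{o{\left(-45 \right)}} = \frac{1809}{\frac{10}{3} + \frac{1}{3} \left(-45\right)} = \frac{1809}{\frac{10}{3} - 15} = \frac{1809}{- \frac{35}{3}} = 1809 \left(- \frac{3}{35}\right) = - \frac{5427}{35}$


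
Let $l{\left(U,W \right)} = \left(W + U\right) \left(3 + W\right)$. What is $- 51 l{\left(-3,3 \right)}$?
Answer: $0$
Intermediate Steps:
$l{\left(U,W \right)} = \left(3 + W\right) \left(U + W\right)$ ($l{\left(U,W \right)} = \left(U + W\right) \left(3 + W\right) = \left(3 + W\right) \left(U + W\right)$)
$- 51 l{\left(-3,3 \right)} = - 51 \left(3^{2} + 3 \left(-3\right) + 3 \cdot 3 - 9\right) = - 51 \left(9 - 9 + 9 - 9\right) = \left(-51\right) 0 = 0$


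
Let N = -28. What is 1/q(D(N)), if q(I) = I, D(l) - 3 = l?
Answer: -1/25 ≈ -0.040000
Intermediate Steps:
D(l) = 3 + l
1/q(D(N)) = 1/(3 - 28) = 1/(-25) = -1/25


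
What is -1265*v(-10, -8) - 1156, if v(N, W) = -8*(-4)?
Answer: -41636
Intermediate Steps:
v(N, W) = 32
-1265*v(-10, -8) - 1156 = -1265*32 - 1156 = -40480 - 1156 = -41636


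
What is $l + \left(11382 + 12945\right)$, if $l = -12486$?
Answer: $11841$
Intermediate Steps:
$l + \left(11382 + 12945\right) = -12486 + \left(11382 + 12945\right) = -12486 + 24327 = 11841$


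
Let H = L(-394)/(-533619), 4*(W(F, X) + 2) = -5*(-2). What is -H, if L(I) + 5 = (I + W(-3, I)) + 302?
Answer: -193/1067238 ≈ -0.00018084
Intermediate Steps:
W(F, X) = ½ (W(F, X) = -2 + (-5*(-2))/4 = -2 + (¼)*10 = -2 + 5/2 = ½)
L(I) = 595/2 + I (L(I) = -5 + ((I + ½) + 302) = -5 + ((½ + I) + 302) = -5 + (605/2 + I) = 595/2 + I)
H = 193/1067238 (H = (595/2 - 394)/(-533619) = -193/2*(-1/533619) = 193/1067238 ≈ 0.00018084)
-H = -1*193/1067238 = -193/1067238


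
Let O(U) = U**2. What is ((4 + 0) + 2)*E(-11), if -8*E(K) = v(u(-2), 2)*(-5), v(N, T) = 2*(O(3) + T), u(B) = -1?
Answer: 165/2 ≈ 82.500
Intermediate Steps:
v(N, T) = 18 + 2*T (v(N, T) = 2*(3**2 + T) = 2*(9 + T) = 18 + 2*T)
E(K) = 55/4 (E(K) = -(18 + 2*2)*(-5)/8 = -(18 + 4)*(-5)/8 = -11*(-5)/4 = -1/8*(-110) = 55/4)
((4 + 0) + 2)*E(-11) = ((4 + 0) + 2)*(55/4) = (4 + 2)*(55/4) = 6*(55/4) = 165/2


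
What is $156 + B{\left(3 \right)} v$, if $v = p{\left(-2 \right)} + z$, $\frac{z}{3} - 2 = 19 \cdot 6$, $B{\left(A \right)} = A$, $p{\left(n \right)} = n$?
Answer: $1194$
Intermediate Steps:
$z = 348$ ($z = 6 + 3 \cdot 19 \cdot 6 = 6 + 3 \cdot 114 = 6 + 342 = 348$)
$v = 346$ ($v = -2 + 348 = 346$)
$156 + B{\left(3 \right)} v = 156 + 3 \cdot 346 = 156 + 1038 = 1194$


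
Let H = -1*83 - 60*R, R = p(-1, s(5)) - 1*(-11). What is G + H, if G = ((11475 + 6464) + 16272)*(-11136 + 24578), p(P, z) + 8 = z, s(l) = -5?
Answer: 459864299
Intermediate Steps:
p(P, z) = -8 + z
G = 459864262 (G = (17939 + 16272)*13442 = 34211*13442 = 459864262)
R = -2 (R = (-8 - 5) - 1*(-11) = -13 + 11 = -2)
H = 37 (H = -1*83 - 60*(-2) = -83 + 120 = 37)
G + H = 459864262 + 37 = 459864299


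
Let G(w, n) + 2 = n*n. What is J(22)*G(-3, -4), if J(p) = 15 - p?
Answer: -98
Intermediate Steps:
G(w, n) = -2 + n² (G(w, n) = -2 + n*n = -2 + n²)
J(22)*G(-3, -4) = (15 - 1*22)*(-2 + (-4)²) = (15 - 22)*(-2 + 16) = -7*14 = -98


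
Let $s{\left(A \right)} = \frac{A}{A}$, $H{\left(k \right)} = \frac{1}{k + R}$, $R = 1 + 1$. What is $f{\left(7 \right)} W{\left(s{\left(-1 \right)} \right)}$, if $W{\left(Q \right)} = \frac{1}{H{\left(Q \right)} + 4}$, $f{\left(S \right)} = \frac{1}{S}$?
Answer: $\frac{3}{91} \approx 0.032967$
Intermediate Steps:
$R = 2$
$H{\left(k \right)} = \frac{1}{2 + k}$ ($H{\left(k \right)} = \frac{1}{k + 2} = \frac{1}{2 + k}$)
$s{\left(A \right)} = 1$
$W{\left(Q \right)} = \frac{1}{4 + \frac{1}{2 + Q}}$ ($W{\left(Q \right)} = \frac{1}{\frac{1}{2 + Q} + 4} = \frac{1}{4 + \frac{1}{2 + Q}}$)
$f{\left(7 \right)} W{\left(s{\left(-1 \right)} \right)} = \frac{\frac{1}{9 + 4 \cdot 1} \left(2 + 1\right)}{7} = \frac{\frac{1}{9 + 4} \cdot 3}{7} = \frac{\frac{1}{13} \cdot 3}{7} = \frac{1}{7} \cdot \frac{3}{13} = \frac{3}{91}$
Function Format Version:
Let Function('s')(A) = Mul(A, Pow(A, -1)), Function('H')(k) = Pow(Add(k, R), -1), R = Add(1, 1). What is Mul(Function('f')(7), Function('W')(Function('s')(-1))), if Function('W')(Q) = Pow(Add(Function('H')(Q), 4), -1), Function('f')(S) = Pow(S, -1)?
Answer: Rational(3, 91) ≈ 0.032967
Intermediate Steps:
R = 2
Function('H')(k) = Pow(Add(2, k), -1) (Function('H')(k) = Pow(Add(k, 2), -1) = Pow(Add(2, k), -1))
Function('s')(A) = 1
Function('W')(Q) = Pow(Add(4, Pow(Add(2, Q), -1)), -1) (Function('W')(Q) = Pow(Add(Pow(Add(2, Q), -1), 4), -1) = Pow(Add(4, Pow(Add(2, Q), -1)), -1))
Mul(Function('f')(7), Function('W')(Function('s')(-1))) = Mul(Pow(7, -1), Mul(Pow(Add(9, Mul(4, 1)), -1), Add(2, 1))) = Mul(Rational(1, 7), Mul(Pow(Add(9, 4), -1), 3)) = Mul(Rational(1, 7), Mul(Pow(13, -1), 3)) = Mul(Rational(1, 7), Mul(Rational(1, 13), 3)) = Mul(Rational(1, 7), Rational(3, 13)) = Rational(3, 91)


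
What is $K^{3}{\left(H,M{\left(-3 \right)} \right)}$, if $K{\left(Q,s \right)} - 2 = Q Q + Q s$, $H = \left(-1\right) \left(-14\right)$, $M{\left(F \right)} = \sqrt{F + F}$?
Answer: $7063848 + 1630104 i \sqrt{6} \approx 7.0638 \cdot 10^{6} + 3.9929 \cdot 10^{6} i$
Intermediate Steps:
$M{\left(F \right)} = \sqrt{2} \sqrt{F}$ ($M{\left(F \right)} = \sqrt{2 F} = \sqrt{2} \sqrt{F}$)
$H = 14$
$K{\left(Q,s \right)} = 2 + Q^{2} + Q s$ ($K{\left(Q,s \right)} = 2 + \left(Q Q + Q s\right) = 2 + \left(Q^{2} + Q s\right) = 2 + Q^{2} + Q s$)
$K^{3}{\left(H,M{\left(-3 \right)} \right)} = \left(2 + 14^{2} + 14 \sqrt{2} \sqrt{-3}\right)^{3} = \left(2 + 196 + 14 \sqrt{2} i \sqrt{3}\right)^{3} = \left(2 + 196 + 14 i \sqrt{6}\right)^{3} = \left(198 + 14 i \sqrt{6}\right)^{3}$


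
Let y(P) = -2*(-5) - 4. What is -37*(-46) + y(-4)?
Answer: 1708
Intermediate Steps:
y(P) = 6 (y(P) = 10 - 4 = 6)
-37*(-46) + y(-4) = -37*(-46) + 6 = 1702 + 6 = 1708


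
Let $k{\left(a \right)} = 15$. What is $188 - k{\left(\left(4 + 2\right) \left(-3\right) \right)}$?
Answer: $173$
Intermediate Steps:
$188 - k{\left(\left(4 + 2\right) \left(-3\right) \right)} = 188 - 15 = 173$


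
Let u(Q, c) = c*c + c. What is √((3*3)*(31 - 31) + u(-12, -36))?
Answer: 6*√35 ≈ 35.496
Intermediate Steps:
u(Q, c) = c + c² (u(Q, c) = c² + c = c + c²)
√((3*3)*(31 - 31) + u(-12, -36)) = √((3*3)*(31 - 31) - 36*(1 - 36)) = √(9*0 - 36*(-35)) = √(0 + 1260) = √1260 = 6*√35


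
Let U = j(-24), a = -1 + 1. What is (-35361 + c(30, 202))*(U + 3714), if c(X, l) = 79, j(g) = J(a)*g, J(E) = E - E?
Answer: -131037348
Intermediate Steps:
a = 0
J(E) = 0
j(g) = 0 (j(g) = 0*g = 0)
U = 0
(-35361 + c(30, 202))*(U + 3714) = (-35361 + 79)*(0 + 3714) = -35282*3714 = -131037348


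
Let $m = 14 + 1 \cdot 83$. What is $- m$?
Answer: $-97$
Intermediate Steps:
$m = 97$ ($m = 14 + 83 = 97$)
$- m = \left(-1\right) 97 = -97$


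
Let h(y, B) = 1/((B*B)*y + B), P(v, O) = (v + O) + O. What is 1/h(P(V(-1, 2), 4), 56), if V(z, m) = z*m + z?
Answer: 15736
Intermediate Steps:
V(z, m) = z + m*z (V(z, m) = m*z + z = z + m*z)
P(v, O) = v + 2*O (P(v, O) = (O + v) + O = v + 2*O)
h(y, B) = 1/(B + y*B²) (h(y, B) = 1/(B²*y + B) = 1/(y*B² + B) = 1/(B + y*B²))
1/h(P(V(-1, 2), 4), 56) = 1/(1/(56*(1 + 56*(-(1 + 2) + 2*4)))) = 1/(1/(56*(1 + 56*(-1*3 + 8)))) = 1/(1/(56*(1 + 56*(-3 + 8)))) = 1/(1/(56*(1 + 56*5))) = 1/(1/(56*(1 + 280))) = 1/((1/56)/281) = 1/((1/56)*(1/281)) = 1/(1/15736) = 15736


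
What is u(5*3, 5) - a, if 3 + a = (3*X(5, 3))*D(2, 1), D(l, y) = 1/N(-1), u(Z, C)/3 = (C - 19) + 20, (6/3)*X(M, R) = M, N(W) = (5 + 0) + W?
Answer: 153/8 ≈ 19.125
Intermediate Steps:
N(W) = 5 + W
X(M, R) = M/2
u(Z, C) = 3 + 3*C (u(Z, C) = 3*((C - 19) + 20) = 3*((-19 + C) + 20) = 3*(1 + C) = 3 + 3*C)
D(l, y) = ¼ (D(l, y) = 1/(5 - 1) = 1/4 = ¼)
a = -9/8 (a = -3 + (3*((½)*5))*(¼) = -3 + (3*(5/2))*(¼) = -3 + (15/2)*(¼) = -3 + 15/8 = -9/8 ≈ -1.1250)
u(5*3, 5) - a = (3 + 3*5) - 1*(-9/8) = (3 + 15) + 9/8 = 18 + 9/8 = 153/8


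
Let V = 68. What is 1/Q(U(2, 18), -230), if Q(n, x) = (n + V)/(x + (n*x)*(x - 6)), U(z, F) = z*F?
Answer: 976925/52 ≈ 18787.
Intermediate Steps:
U(z, F) = F*z
Q(n, x) = (68 + n)/(x + n*x*(-6 + x)) (Q(n, x) = (n + 68)/(x + (n*x)*(x - 6)) = (68 + n)/(x + (n*x)*(-6 + x)) = (68 + n)/(x + n*x*(-6 + x)))
1/Q(U(2, 18), -230) = 1/((68 + 18*2)/((-230)*(1 - 108*2 + (18*2)*(-230)))) = 1/(-(68 + 36)/(230*(1 - 6*36 + 36*(-230)))) = 1/(-1/230*104/(1 - 216 - 8280)) = 1/(-1/230*104/(-8495)) = 1/(-1/230*(-1/8495)*104) = 1/(52/976925) = 976925/52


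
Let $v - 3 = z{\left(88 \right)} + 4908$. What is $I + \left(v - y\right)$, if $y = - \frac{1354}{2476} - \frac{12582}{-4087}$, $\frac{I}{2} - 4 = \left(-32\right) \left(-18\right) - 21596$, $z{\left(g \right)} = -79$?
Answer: $- \frac{188233872817}{5059706} \approx -37203.0$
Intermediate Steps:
$I = -42032$ ($I = 8 + 2 \left(\left(-32\right) \left(-18\right) - 21596\right) = 8 + 2 \left(576 - 21596\right) = 8 + 2 \left(-21020\right) = 8 - 42040 = -42032$)
$v = 4832$ ($v = 3 + \left(-79 + 4908\right) = 3 + 4829 = 4832$)
$y = \frac{12809617}{5059706}$ ($y = \left(-1354\right) \frac{1}{2476} - - \frac{12582}{4087} = - \frac{677}{1238} + \frac{12582}{4087} = \frac{12809617}{5059706} \approx 2.5317$)
$I + \left(v - y\right) = -42032 + \left(4832 - \frac{12809617}{5059706}\right) = -42032 + \frac{24435689775}{5059706} = - \frac{188233872817}{5059706}$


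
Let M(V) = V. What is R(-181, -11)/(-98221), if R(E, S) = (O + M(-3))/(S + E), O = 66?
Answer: 21/6286144 ≈ 3.3407e-6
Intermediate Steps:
R(E, S) = 63/(E + S) (R(E, S) = (66 - 3)/(S + E) = 63/(E + S))
R(-181, -11)/(-98221) = (63/(-181 - 11))/(-98221) = (63/(-192))*(-1/98221) = (63*(-1/192))*(-1/98221) = -21/64*(-1/98221) = 21/6286144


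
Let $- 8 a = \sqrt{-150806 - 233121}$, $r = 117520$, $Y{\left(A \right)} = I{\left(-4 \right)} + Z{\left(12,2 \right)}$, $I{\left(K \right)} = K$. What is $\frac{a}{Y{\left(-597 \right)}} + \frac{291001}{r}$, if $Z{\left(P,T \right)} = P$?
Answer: $\frac{291001}{117520} - \frac{i \sqrt{383927}}{64} \approx 2.4762 - 9.6815 i$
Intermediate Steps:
$Y{\left(A \right)} = 8$ ($Y{\left(A \right)} = -4 + 12 = 8$)
$a = - \frac{i \sqrt{383927}}{8}$ ($a = - \frac{\sqrt{-150806 - 233121}}{8} = - \frac{\sqrt{-383927}}{8} = - \frac{i \sqrt{383927}}{8} \approx - 77.452 i$)
$\frac{a}{Y{\left(-597 \right)}} + \frac{291001}{r} = \frac{\left(- \frac{1}{8}\right) i \sqrt{383927}}{8} + \frac{291001}{117520} = - \frac{i \sqrt{383927}}{8} \cdot \frac{1}{8} + 291001 \cdot \frac{1}{117520} = - \frac{i \sqrt{383927}}{64} + \frac{291001}{117520} = \frac{291001}{117520} - \frac{i \sqrt{383927}}{64}$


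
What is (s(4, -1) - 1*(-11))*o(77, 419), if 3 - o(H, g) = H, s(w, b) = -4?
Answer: -518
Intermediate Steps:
o(H, g) = 3 - H
(s(4, -1) - 1*(-11))*o(77, 419) = (-4 - 1*(-11))*(3 - 1*77) = (-4 + 11)*(3 - 77) = 7*(-74) = -518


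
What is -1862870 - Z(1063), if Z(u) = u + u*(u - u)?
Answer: -1863933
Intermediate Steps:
Z(u) = u (Z(u) = u + u*0 = u + 0 = u)
-1862870 - Z(1063) = -1862870 - 1*1063 = -1862870 - 1063 = -1863933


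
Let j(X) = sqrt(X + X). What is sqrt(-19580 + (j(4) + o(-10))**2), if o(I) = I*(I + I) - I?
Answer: 2*sqrt(6132 + 210*sqrt(2)) ≈ 160.36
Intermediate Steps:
j(X) = sqrt(2)*sqrt(X) (j(X) = sqrt(2*X) = sqrt(2)*sqrt(X))
o(I) = -I + 2*I**2 (o(I) = I*(2*I) - I = 2*I**2 - I = -I + 2*I**2)
sqrt(-19580 + (j(4) + o(-10))**2) = sqrt(-19580 + (sqrt(2)*sqrt(4) - 10*(-1 + 2*(-10)))**2) = sqrt(-19580 + (sqrt(2)*2 - 10*(-1 - 20))**2) = sqrt(-19580 + (2*sqrt(2) - 10*(-21))**2) = sqrt(-19580 + (2*sqrt(2) + 210)**2) = sqrt(-19580 + (210 + 2*sqrt(2))**2)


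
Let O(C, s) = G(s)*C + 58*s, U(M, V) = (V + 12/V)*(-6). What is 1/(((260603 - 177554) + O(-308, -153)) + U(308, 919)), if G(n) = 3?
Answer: 919/62250231 ≈ 1.4763e-5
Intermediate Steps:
U(M, V) = -72/V - 6*V
O(C, s) = 3*C + 58*s
1/(((260603 - 177554) + O(-308, -153)) + U(308, 919)) = 1/(((260603 - 177554) + (3*(-308) + 58*(-153))) + (-72/919 - 6*919)) = 1/((83049 + (-924 - 8874)) + (-72*1/919 - 5514)) = 1/((83049 - 9798) + (-72/919 - 5514)) = 1/(73251 - 5067438/919) = 1/(62250231/919) = 919/62250231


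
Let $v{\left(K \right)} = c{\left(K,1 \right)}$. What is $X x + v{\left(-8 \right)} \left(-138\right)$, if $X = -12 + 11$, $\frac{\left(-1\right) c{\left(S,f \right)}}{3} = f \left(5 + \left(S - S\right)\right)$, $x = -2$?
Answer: $2072$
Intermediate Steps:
$c{\left(S,f \right)} = - 15 f$ ($c{\left(S,f \right)} = - 3 f \left(5 + \left(S - S\right)\right) = - 3 f \left(5 + 0\right) = - 3 f 5 = - 3 \cdot 5 f = - 15 f$)
$X = -1$
$v{\left(K \right)} = -15$ ($v{\left(K \right)} = \left(-15\right) 1 = -15$)
$X x + v{\left(-8 \right)} \left(-138\right) = \left(-1\right) \left(-2\right) - -2070 = 2 + 2070 = 2072$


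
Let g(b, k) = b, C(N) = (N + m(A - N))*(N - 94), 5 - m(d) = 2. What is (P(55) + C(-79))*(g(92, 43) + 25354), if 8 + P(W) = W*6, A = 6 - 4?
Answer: 342757620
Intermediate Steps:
A = 2
m(d) = 3 (m(d) = 5 - 1*2 = 5 - 2 = 3)
C(N) = (-94 + N)*(3 + N) (C(N) = (N + 3)*(N - 94) = (3 + N)*(-94 + N) = (-94 + N)*(3 + N))
P(W) = -8 + 6*W (P(W) = -8 + W*6 = -8 + 6*W)
(P(55) + C(-79))*(g(92, 43) + 25354) = ((-8 + 6*55) + (-282 + (-79)² - 91*(-79)))*(92 + 25354) = ((-8 + 330) + (-282 + 6241 + 7189))*25446 = (322 + 13148)*25446 = 13470*25446 = 342757620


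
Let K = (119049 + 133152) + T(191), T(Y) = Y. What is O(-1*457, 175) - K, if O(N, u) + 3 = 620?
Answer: -251775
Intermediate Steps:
O(N, u) = 617 (O(N, u) = -3 + 620 = 617)
K = 252392 (K = (119049 + 133152) + 191 = 252201 + 191 = 252392)
O(-1*457, 175) - K = 617 - 1*252392 = 617 - 252392 = -251775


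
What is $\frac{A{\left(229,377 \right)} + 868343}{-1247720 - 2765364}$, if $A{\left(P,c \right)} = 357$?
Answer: $- \frac{217175}{1003271} \approx -0.21647$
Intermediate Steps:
$\frac{A{\left(229,377 \right)} + 868343}{-1247720 - 2765364} = \frac{357 + 868343}{-1247720 - 2765364} = \frac{868700}{-4013084} = 868700 \left(- \frac{1}{4013084}\right) = - \frac{217175}{1003271}$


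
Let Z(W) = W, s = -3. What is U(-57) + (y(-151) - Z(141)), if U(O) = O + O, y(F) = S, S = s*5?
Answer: -270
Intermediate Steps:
S = -15 (S = -3*5 = -15)
y(F) = -15
U(O) = 2*O
U(-57) + (y(-151) - Z(141)) = 2*(-57) + (-15 - 1*141) = -114 + (-15 - 141) = -114 - 156 = -270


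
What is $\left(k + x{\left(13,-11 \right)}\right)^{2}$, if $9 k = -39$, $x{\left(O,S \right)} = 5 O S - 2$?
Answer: $\frac{4682896}{9} \approx 5.2032 \cdot 10^{5}$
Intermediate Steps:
$x{\left(O,S \right)} = -2 + 5 O S$ ($x{\left(O,S \right)} = 5 O S - 2 = -2 + 5 O S$)
$k = - \frac{13}{3}$ ($k = \frac{1}{9} \left(-39\right) = - \frac{13}{3} \approx -4.3333$)
$\left(k + x{\left(13,-11 \right)}\right)^{2} = \left(- \frac{13}{3} + \left(-2 + 5 \cdot 13 \left(-11\right)\right)\right)^{2} = \left(- \frac{13}{3} - 717\right)^{2} = \left(- \frac{2164}{3}\right)^{2} = \frac{4682896}{9}$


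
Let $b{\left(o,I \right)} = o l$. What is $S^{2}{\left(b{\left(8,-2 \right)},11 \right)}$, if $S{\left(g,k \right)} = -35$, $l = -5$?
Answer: $1225$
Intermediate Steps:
$b{\left(o,I \right)} = - 5 o$ ($b{\left(o,I \right)} = o \left(-5\right) = - 5 o$)
$S^{2}{\left(b{\left(8,-2 \right)},11 \right)} = \left(-35\right)^{2} = 1225$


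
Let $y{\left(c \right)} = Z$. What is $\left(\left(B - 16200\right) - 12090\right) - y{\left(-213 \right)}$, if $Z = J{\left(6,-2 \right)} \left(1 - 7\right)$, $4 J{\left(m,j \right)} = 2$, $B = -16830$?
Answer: $-45117$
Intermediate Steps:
$J{\left(m,j \right)} = \frac{1}{2}$ ($J{\left(m,j \right)} = \frac{1}{4} \cdot 2 = \frac{1}{2}$)
$Z = -3$ ($Z = \frac{1 - 7}{2} = \frac{1}{2} \left(-6\right) = -3$)
$y{\left(c \right)} = -3$
$\left(\left(B - 16200\right) - 12090\right) - y{\left(-213 \right)} = \left(\left(-16830 - 16200\right) - 12090\right) - -3 = \left(-33030 - 12090\right) + 3 = -45120 + 3 = -45117$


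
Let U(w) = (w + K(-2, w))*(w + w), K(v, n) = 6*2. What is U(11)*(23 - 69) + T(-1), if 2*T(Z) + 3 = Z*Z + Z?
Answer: -46555/2 ≈ -23278.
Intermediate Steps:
K(v, n) = 12
T(Z) = -3/2 + Z/2 + Z²/2 (T(Z) = -3/2 + (Z*Z + Z)/2 = -3/2 + (Z² + Z)/2 = -3/2 + (Z + Z²)/2 = -3/2 + (Z/2 + Z²/2) = -3/2 + Z/2 + Z²/2)
U(w) = 2*w*(12 + w) (U(w) = (w + 12)*(w + w) = (12 + w)*(2*w) = 2*w*(12 + w))
U(11)*(23 - 69) + T(-1) = (2*11*(12 + 11))*(23 - 69) + (-3/2 + (½)*(-1) + (½)*(-1)²) = (2*11*23)*(-46) + (-3/2 - ½ + (½)*1) = 506*(-46) + (-3/2 - ½ + ½) = -23276 - 3/2 = -46555/2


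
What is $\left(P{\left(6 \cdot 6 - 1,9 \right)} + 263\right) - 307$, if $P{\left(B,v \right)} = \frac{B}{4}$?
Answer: $- \frac{141}{4} \approx -35.25$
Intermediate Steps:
$P{\left(B,v \right)} = \frac{B}{4}$ ($P{\left(B,v \right)} = B \frac{1}{4} = \frac{B}{4}$)
$\left(P{\left(6 \cdot 6 - 1,9 \right)} + 263\right) - 307 = \left(\frac{6 \cdot 6 - 1}{4} + 263\right) - 307 = \left(\frac{36 - 1}{4} + 263\right) - 307 = \left(\frac{1}{4} \cdot 35 + 263\right) - 307 = \left(\frac{35}{4} + 263\right) - 307 = \frac{1087}{4} - 307 = - \frac{141}{4}$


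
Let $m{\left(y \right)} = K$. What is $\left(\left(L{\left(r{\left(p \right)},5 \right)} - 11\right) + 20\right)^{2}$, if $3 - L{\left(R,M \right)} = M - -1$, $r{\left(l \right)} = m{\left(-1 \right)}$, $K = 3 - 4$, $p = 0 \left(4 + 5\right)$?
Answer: $36$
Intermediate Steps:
$p = 0$ ($p = 0 \cdot 9 = 0$)
$K = -1$
$m{\left(y \right)} = -1$
$r{\left(l \right)} = -1$
$L{\left(R,M \right)} = 2 - M$ ($L{\left(R,M \right)} = 3 - \left(M - -1\right) = 3 - \left(M + 1\right) = 3 - \left(1 + M\right) = 2 - M$)
$\left(\left(L{\left(r{\left(p \right)},5 \right)} - 11\right) + 20\right)^{2} = \left(\left(\left(2 - 5\right) - 11\right) + 20\right)^{2} = \left(\left(-3 - 11\right) + 20\right)^{2} = \left(-14 + 20\right)^{2} = 6^{2} = 36$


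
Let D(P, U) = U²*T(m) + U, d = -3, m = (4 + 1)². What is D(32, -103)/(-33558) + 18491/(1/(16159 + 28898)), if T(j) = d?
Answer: 13979406868838/16779 ≈ 8.3315e+8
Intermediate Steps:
m = 25 (m = 5² = 25)
T(j) = -3
D(P, U) = U - 3*U² (D(P, U) = U²*(-3) + U = -3*U² + U = U - 3*U²)
D(32, -103)/(-33558) + 18491/(1/(16159 + 28898)) = -103*(1 - 3*(-103))/(-33558) + 18491/(1/(16159 + 28898)) = -103*(1 + 309)*(-1/33558) + 18491/(1/45057) = -103*310*(-1/33558) + 18491/(1/45057) = -31930*(-1/33558) + 18491*45057 = 15965/16779 + 833148987 = 13979406868838/16779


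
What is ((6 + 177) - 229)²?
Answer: 2116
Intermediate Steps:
((6 + 177) - 229)² = (183 - 229)² = (-46)² = 2116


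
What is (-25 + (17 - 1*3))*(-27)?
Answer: 297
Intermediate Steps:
(-25 + (17 - 1*3))*(-27) = (-25 + (17 - 3))*(-27) = (-25 + 14)*(-27) = -11*(-27) = 297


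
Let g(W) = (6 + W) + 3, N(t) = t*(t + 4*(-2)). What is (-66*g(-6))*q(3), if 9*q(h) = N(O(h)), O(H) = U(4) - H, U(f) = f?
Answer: 154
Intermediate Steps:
O(H) = 4 - H
N(t) = t*(-8 + t) (N(t) = t*(t - 8) = t*(-8 + t))
q(h) = (-4 - h)*(4 - h)/9 (q(h) = ((4 - h)*(-8 + (4 - h)))/9 = ((4 - h)*(-4 - h))/9 = ((-4 - h)*(4 - h))/9 = (-4 - h)*(4 - h)/9)
g(W) = 9 + W
(-66*g(-6))*q(3) = (-66*(9 - 6))*(-16/9 + (⅑)*3²) = (-66*3)*(-16/9 + (⅑)*9) = -198*(-16/9 + 1) = -198*(-7/9) = 154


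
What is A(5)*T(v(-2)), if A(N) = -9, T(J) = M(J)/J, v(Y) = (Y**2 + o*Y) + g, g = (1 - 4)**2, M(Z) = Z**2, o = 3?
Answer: -63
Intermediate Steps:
g = 9 (g = (-3)**2 = 9)
v(Y) = 9 + Y**2 + 3*Y (v(Y) = (Y**2 + 3*Y) + 9 = 9 + Y**2 + 3*Y)
T(J) = J (T(J) = J**2/J = J)
A(5)*T(v(-2)) = -9*(9 + (-2)**2 + 3*(-2)) = -9*(9 + 4 - 6) = -9*7 = -63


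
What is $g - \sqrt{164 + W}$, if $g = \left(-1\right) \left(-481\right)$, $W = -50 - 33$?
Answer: $472$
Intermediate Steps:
$W = -83$
$g = 481$
$g - \sqrt{164 + W} = 481 - \sqrt{164 - 83} = 481 - \sqrt{81} = 481 - 9 = 472$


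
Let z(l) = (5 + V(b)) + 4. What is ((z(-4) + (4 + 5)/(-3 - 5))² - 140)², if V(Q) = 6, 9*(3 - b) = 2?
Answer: 11296321/4096 ≈ 2757.9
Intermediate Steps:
b = 25/9 (b = 3 - ⅑*2 = 3 - 2/9 = 25/9 ≈ 2.7778)
z(l) = 15 (z(l) = (5 + 6) + 4 = 11 + 4 = 15)
((z(-4) + (4 + 5)/(-3 - 5))² - 140)² = ((15 + (4 + 5)/(-3 - 5))² - 140)² = ((15 + 9/(-8))² - 140)² = ((15 + 9*(-⅛))² - 140)² = ((15 - 9/8)² - 140)² = ((111/8)² - 140)² = (12321/64 - 140)² = (3361/64)² = 11296321/4096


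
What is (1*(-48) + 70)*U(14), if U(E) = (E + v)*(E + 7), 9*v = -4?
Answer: 18788/3 ≈ 6262.7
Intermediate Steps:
v = -4/9 (v = (⅑)*(-4) = -4/9 ≈ -0.44444)
U(E) = (7 + E)*(-4/9 + E) (U(E) = (E - 4/9)*(E + 7) = (-4/9 + E)*(7 + E) = (7 + E)*(-4/9 + E))
(1*(-48) + 70)*U(14) = (1*(-48) + 70)*(-28/9 + 14² + (59/9)*14) = (-48 + 70)*(-28/9 + 196 + 826/9) = 22*(854/3) = 18788/3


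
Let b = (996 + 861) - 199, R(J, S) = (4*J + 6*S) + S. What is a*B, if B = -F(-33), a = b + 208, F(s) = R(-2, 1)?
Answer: 1866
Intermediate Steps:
R(J, S) = 4*J + 7*S
b = 1658 (b = 1857 - 199 = 1658)
F(s) = -1 (F(s) = 4*(-2) + 7*1 = -8 + 7 = -1)
a = 1866 (a = 1658 + 208 = 1866)
B = 1 (B = -1*(-1) = 1)
a*B = 1866*1 = 1866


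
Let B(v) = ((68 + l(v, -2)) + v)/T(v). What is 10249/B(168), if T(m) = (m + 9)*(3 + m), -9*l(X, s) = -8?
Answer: 2791858347/2132 ≈ 1.3095e+6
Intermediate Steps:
l(X, s) = 8/9 (l(X, s) = -⅑*(-8) = 8/9)
T(m) = (3 + m)*(9 + m) (T(m) = (9 + m)*(3 + m) = (3 + m)*(9 + m))
B(v) = (620/9 + v)/(27 + v² + 12*v) (B(v) = ((68 + 8/9) + v)/(27 + v² + 12*v) = (620/9 + v)/(27 + v² + 12*v))
10249/B(168) = 10249/(((620/9 + 168)/(27 + 168² + 12*168))) = 10249/(((2132/9)/(27 + 28224 + 2016))) = 10249/(((2132/9)/30267)) = 10249/(((1/30267)*(2132/9))) = 10249/(2132/272403) = 10249*(272403/2132) = 2791858347/2132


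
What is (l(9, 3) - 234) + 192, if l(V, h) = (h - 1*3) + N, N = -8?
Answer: -50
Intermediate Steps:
l(V, h) = -11 + h (l(V, h) = (h - 1*3) - 8 = (h - 3) - 8 = (-3 + h) - 8 = -11 + h)
(l(9, 3) - 234) + 192 = ((-11 + 3) - 234) + 192 = (-8 - 234) + 192 = -242 + 192 = -50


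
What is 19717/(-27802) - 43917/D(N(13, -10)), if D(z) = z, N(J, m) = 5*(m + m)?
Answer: 609504367/1390100 ≈ 438.46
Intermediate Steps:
N(J, m) = 10*m (N(J, m) = 5*(2*m) = 10*m)
19717/(-27802) - 43917/D(N(13, -10)) = 19717/(-27802) - 43917/(10*(-10)) = 19717*(-1/27802) - 43917/(-100) = -19717/27802 - 43917*(-1/100) = -19717/27802 + 43917/100 = 609504367/1390100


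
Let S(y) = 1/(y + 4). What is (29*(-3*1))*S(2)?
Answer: -29/2 ≈ -14.500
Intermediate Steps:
S(y) = 1/(4 + y)
(29*(-3*1))*S(2) = (29*(-3*1))/(4 + 2) = (29*(-3))/6 = -87*⅙ = -29/2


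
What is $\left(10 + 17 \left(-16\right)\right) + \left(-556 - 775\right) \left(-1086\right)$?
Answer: $1445204$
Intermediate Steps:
$\left(10 + 17 \left(-16\right)\right) + \left(-556 - 775\right) \left(-1086\right) = \left(10 - 272\right) - -1445466 = -262 + 1445466 = 1445204$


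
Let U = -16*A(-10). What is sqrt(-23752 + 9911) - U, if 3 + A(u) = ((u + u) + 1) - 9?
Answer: -496 + I*sqrt(13841) ≈ -496.0 + 117.65*I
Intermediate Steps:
A(u) = -11 + 2*u (A(u) = -3 + (((u + u) + 1) - 9) = -3 + ((2*u + 1) - 9) = -3 + ((1 + 2*u) - 9) = -3 + (-8 + 2*u) = -11 + 2*u)
U = 496 (U = -16*(-11 + 2*(-10)) = -16*(-11 - 20) = -16*(-31) = 496)
sqrt(-23752 + 9911) - U = sqrt(-23752 + 9911) - 1*496 = sqrt(-13841) - 496 = I*sqrt(13841) - 496 = -496 + I*sqrt(13841)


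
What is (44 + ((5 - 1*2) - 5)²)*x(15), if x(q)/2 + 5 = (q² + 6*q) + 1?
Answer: 29856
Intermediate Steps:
x(q) = -8 + 2*q² + 12*q (x(q) = -10 + 2*((q² + 6*q) + 1) = -10 + 2*(1 + q² + 6*q) = -10 + (2 + 2*q² + 12*q) = -8 + 2*q² + 12*q)
(44 + ((5 - 1*2) - 5)²)*x(15) = (44 + ((5 - 1*2) - 5)²)*(-8 + 2*15² + 12*15) = (44 + ((5 - 2) - 5)²)*(-8 + 2*225 + 180) = (44 + (3 - 5)²)*(-8 + 450 + 180) = (44 + (-2)²)*622 = (44 + 4)*622 = 48*622 = 29856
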